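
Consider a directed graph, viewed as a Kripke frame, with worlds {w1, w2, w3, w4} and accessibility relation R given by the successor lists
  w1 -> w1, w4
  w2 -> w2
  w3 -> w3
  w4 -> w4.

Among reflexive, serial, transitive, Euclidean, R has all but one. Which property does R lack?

Reflexive: yes — every world is R-related to itself.
Serial: yes — every world has a successor (e.g. w1 R w1).
Transitive: yes — every two-step R-path is closed by a direct edge.
Euclidean: no — w1 R w4 and w1 R w1, but not w4 R w1.
Only Euclidean fails.

Euclidean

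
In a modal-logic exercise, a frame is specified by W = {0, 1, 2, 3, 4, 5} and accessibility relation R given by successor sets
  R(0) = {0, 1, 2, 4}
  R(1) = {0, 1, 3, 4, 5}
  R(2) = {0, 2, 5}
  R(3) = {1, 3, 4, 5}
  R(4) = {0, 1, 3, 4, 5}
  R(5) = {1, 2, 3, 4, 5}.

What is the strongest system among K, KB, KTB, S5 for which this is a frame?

Symmetric (axiom B): yes — every pair in R has its reverse in R.
Reflexive (axiom T): yes — every world is R-related to itself.
Euclidean (axiom 5): no — 0 R 1 and 0 R 2, but not 1 R 2.
So F validates K, KB, KTB; S5 would additionally require R to be Euclidean. The strongest is KTB.

KTB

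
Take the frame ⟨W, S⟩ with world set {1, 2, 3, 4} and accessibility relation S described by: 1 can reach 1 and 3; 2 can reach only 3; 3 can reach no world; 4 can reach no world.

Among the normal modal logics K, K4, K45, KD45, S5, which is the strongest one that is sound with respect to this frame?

K4

Transitive (axiom 4): yes — every two-step S-path is closed by a direct edge.
Euclidean (axiom 5): no — 1 S 3 and 1 S 1, but not 3 S 1.
Serial (axiom D): no — 3 has no S-successor.
Reflexive (axiom T): no — 2 is not related to itself.
So F validates K, K4; K45 would additionally require S to be Euclidean. The strongest is K4.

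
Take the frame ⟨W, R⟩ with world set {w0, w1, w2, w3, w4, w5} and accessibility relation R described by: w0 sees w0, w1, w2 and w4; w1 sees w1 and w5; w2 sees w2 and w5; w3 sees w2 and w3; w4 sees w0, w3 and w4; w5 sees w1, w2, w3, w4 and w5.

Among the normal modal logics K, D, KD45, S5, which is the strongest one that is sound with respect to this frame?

Serial (axiom D): yes — every world has a successor (e.g. w0 R w0).
Transitive (axiom 4): no — w0 R w1 and w1 R w5, but not w0 R w5.
Euclidean (axiom 5): no — w0 R w1 and w0 R w2, but not w1 R w2.
Reflexive (axiom T): yes — every world is R-related to itself.
So F validates K, D; KD45 would additionally require R to be Euclidean and transitive. The strongest is D.

D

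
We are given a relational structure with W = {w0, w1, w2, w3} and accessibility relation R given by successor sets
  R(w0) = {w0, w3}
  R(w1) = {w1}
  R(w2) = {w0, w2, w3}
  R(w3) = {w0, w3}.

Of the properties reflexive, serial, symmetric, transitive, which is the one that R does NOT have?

symmetric

Reflexive: yes — every world is R-related to itself.
Serial: yes — every world has a successor (e.g. w0 R w0).
Symmetric: no — w2 R w0 but not w0 R w2.
Transitive: yes — every two-step R-path is closed by a direct edge.
Only symmetric fails.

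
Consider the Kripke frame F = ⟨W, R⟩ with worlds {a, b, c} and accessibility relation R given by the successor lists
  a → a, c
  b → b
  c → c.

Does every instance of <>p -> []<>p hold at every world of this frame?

No

By correspondence theory, 5 is valid on a frame iff R is Euclidean.
Euclidean: no — a R c and a R a, but not c R a.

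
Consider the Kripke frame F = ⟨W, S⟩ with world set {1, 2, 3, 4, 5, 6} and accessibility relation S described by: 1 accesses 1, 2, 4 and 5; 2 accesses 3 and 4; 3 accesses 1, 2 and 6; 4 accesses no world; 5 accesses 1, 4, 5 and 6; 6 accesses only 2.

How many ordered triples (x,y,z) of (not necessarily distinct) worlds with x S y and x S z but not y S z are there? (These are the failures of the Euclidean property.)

Enumerating: (1,2,1), (1,2,2), (1,2,5), (1,4,1), (1,4,2), (1,4,4), (1,4,5), (1,5,2), (2,3,3), (2,3,4), (2,4,3), (2,4,4), … and 16 more.
Total: 28.

28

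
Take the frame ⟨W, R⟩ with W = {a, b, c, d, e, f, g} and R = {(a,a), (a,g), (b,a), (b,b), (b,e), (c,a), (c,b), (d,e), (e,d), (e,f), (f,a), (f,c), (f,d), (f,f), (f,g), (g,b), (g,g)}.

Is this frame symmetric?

No

Symmetric: no — a R g but not g R a.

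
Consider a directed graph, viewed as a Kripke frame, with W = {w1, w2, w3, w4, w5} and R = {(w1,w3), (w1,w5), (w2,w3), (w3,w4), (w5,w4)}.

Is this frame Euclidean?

No

Euclidean: no — w1 R w3 and w1 R w5, but not w3 R w5.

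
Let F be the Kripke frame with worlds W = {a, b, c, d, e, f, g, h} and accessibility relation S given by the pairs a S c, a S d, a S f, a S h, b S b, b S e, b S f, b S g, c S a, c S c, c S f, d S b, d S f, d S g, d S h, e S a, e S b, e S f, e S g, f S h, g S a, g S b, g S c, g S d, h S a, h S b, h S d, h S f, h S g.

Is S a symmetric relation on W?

No

Symmetric: no — a S d but not d S a.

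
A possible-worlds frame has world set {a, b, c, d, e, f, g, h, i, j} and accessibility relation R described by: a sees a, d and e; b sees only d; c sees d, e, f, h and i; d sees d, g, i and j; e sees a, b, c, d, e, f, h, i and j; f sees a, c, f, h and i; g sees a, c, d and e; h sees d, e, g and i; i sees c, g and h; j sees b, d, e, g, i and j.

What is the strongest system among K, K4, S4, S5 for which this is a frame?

K

Transitive (axiom 4): no — a R d and d R g, but not a R g.
Reflexive (axiom T): no — b is not related to itself.
Euclidean (axiom 5): no — a R d and a R e, but not d R e.
So F validates K; K4 would additionally require R to be transitive. The strongest is K.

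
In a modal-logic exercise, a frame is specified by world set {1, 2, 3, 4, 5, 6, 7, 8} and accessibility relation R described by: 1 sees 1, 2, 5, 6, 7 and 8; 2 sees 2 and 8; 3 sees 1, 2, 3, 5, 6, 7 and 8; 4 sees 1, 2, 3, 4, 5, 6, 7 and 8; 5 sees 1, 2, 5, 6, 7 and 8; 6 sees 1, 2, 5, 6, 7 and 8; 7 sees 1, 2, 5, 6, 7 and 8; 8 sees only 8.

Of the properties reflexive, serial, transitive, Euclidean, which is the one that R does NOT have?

Euclidean

Reflexive: yes — every world is R-related to itself.
Serial: yes — every world has a successor (e.g. 1 R 1).
Transitive: yes — every two-step R-path is closed by a direct edge.
Euclidean: no — 1 R 2 and 1 R 5, but not 2 R 5.
Only Euclidean fails.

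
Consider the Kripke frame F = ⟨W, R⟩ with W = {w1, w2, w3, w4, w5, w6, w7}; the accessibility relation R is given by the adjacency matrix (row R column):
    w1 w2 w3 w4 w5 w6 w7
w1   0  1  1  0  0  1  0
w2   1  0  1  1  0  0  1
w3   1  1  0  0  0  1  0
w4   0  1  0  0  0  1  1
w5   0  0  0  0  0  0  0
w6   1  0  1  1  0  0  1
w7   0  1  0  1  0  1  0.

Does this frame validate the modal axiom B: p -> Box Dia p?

By correspondence theory, B is valid on a frame iff R is symmetric.
Symmetric: yes — every pair in R has its reverse in R.

Yes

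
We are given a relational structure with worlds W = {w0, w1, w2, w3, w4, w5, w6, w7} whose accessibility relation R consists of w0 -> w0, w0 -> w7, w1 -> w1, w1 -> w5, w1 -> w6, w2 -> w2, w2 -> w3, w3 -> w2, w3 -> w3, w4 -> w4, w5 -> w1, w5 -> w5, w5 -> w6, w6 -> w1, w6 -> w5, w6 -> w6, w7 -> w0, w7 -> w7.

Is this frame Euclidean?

Yes

Euclidean: yes — any two successors of a common world are R-related.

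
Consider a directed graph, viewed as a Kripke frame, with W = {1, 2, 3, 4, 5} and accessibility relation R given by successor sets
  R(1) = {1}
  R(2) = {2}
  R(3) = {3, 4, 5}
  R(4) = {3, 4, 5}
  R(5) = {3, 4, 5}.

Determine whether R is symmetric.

Yes

Symmetric: yes — every pair in R has its reverse in R.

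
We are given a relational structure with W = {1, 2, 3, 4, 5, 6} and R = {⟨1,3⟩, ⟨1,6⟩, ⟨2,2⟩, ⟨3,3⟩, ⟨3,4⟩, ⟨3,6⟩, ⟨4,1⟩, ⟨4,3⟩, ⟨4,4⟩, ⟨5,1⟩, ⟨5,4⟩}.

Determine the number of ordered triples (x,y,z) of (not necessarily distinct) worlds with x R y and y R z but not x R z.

Enumerating: (1,3,4), (3,4,1), (4,1,6), (4,3,6), (5,1,3), (5,1,6), (5,4,3).

7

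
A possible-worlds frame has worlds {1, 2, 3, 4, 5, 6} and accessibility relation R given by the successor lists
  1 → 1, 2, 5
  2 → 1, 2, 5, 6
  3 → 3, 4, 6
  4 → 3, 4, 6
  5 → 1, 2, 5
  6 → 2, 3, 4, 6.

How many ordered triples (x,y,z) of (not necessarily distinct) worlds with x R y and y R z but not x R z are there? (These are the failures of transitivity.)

8

Enumerating: (1,2,6), (2,6,3), (2,6,4), (3,6,2), (4,6,2), (5,2,6), (6,2,1), (6,2,5).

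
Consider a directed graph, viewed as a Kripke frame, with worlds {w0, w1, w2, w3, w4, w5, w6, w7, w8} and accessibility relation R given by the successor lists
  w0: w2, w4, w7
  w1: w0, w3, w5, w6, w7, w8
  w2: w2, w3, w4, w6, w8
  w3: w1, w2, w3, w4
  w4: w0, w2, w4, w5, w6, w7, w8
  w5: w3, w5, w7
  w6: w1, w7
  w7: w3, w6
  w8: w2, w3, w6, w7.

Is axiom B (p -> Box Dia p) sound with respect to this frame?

By correspondence theory, B is valid on a frame iff R is symmetric.
Symmetric: no — w0 R w2 but not w2 R w0.

No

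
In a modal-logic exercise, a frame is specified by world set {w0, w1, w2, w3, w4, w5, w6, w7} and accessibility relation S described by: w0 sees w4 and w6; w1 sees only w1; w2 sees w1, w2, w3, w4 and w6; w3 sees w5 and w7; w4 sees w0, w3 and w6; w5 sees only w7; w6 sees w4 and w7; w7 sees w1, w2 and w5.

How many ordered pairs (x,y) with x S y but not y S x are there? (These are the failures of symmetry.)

Enumerating: (w0,w6), (w2,w1), (w2,w3), (w2,w4), (w2,w6), (w3,w5), (w3,w7), (w4,w3), (w6,w7), (w7,w1), (w7,w2).

11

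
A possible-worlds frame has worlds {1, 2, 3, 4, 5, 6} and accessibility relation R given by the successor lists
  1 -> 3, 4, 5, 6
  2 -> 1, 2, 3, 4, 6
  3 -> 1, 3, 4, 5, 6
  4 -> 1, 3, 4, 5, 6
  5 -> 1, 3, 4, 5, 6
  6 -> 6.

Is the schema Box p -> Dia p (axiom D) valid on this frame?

By correspondence theory, D is valid on a frame iff R is serial.
Serial: yes — every world has a successor (e.g. 1 R 3).

Yes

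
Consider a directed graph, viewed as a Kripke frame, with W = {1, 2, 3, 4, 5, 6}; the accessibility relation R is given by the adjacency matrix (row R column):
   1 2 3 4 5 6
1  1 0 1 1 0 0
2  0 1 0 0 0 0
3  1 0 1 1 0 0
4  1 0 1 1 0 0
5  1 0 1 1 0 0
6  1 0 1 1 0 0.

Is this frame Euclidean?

Yes

Euclidean: yes — any two successors of a common world are R-related.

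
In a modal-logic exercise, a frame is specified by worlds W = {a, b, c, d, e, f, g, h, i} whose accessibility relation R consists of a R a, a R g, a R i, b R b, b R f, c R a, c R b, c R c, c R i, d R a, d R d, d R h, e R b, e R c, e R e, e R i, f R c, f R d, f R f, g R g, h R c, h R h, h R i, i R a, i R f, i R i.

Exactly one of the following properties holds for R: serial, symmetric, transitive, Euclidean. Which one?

Serial: yes — every world has a successor (e.g. a R a).
Symmetric: no — a R g but not g R a.
Transitive: no — a R i and i R f, but not a R f.
Euclidean: no — a R g and a R i, but not g R i.
Only serial holds.

serial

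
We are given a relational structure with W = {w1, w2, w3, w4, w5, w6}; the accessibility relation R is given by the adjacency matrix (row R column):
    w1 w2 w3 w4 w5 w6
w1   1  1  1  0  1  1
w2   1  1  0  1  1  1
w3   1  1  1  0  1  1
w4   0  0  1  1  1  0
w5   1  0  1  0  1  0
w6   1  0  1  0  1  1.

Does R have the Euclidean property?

Euclidean: no — w1 R w2 and w1 R w3, but not w2 R w3.

No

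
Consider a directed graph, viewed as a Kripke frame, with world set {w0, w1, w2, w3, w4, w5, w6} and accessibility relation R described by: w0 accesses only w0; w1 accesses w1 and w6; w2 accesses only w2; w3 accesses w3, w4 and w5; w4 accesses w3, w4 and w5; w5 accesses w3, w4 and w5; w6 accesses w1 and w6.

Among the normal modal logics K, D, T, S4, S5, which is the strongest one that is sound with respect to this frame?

Serial (axiom D): yes — every world has a successor (e.g. w0 R w0).
Reflexive (axiom T): yes — every world is R-related to itself.
Transitive (axiom 4): yes — every two-step R-path is closed by a direct edge.
Euclidean (axiom 5): yes — any two successors of a common world are R-related.
So F validates K, D, T, S4, S5. The strongest is S5.

S5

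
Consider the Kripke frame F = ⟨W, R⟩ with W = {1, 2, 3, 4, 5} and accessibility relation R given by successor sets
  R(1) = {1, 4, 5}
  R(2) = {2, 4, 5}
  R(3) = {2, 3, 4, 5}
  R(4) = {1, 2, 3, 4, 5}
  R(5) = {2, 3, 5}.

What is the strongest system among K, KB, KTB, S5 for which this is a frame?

K

Symmetric (axiom B): no — 1 R 5 but not 5 R 1.
Reflexive (axiom T): yes — every world is R-related to itself.
Euclidean (axiom 5): no — 1 R 5 and 1 R 4, but not 5 R 4.
So F validates K; KB would additionally require R to be symmetric. The strongest is K.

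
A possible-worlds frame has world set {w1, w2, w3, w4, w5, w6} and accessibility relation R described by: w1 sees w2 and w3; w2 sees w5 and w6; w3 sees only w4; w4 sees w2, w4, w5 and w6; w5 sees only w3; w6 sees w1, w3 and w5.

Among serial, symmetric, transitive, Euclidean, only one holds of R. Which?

Serial: yes — every world has a successor (e.g. w1 R w2).
Symmetric: no — w1 R w2 but not w2 R w1.
Transitive: no — w1 R w2 and w2 R w5, but not w1 R w5.
Euclidean: no — w1 R w2 and w1 R w3, but not w2 R w3.
Only serial holds.

serial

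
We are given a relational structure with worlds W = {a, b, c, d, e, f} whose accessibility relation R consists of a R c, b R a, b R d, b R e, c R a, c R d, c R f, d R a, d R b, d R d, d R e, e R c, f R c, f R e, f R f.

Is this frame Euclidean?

Euclidean: no — b R a and b R d, but not a R d.

No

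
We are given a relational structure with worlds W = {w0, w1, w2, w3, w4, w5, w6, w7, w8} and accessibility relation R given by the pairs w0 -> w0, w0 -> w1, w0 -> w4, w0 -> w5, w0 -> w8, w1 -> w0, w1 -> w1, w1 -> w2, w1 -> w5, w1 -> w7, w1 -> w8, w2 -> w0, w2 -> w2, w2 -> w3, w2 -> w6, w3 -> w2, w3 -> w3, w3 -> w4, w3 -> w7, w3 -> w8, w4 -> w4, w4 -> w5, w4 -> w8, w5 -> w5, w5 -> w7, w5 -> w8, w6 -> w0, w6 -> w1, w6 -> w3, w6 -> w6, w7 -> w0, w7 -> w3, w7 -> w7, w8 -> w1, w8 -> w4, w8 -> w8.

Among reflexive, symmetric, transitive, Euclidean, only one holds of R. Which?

Reflexive: yes — every world is R-related to itself.
Symmetric: no — w0 R w4 but not w4 R w0.
Transitive: no — w0 R w1 and w1 R w2, but not w0 R w2.
Euclidean: no — w0 R w1 and w0 R w4, but not w1 R w4.
Only reflexive holds.

reflexive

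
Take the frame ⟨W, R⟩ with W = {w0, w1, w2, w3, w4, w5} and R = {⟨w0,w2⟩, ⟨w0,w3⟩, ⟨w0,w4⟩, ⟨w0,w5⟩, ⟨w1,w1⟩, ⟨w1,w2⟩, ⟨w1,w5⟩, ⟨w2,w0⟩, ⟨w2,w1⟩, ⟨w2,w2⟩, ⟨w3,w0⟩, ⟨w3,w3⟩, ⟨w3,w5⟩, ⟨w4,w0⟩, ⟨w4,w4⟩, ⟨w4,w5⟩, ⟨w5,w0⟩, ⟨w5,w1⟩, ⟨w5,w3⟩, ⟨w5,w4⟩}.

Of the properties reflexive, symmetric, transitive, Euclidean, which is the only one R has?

symmetric

Reflexive: no — w0 is not related to itself.
Symmetric: yes — every pair in R has its reverse in R.
Transitive: no — w0 R w2 and w2 R w1, but not w0 R w1.
Euclidean: no — w0 R w2 and w0 R w3, but not w2 R w3.
Only symmetric holds.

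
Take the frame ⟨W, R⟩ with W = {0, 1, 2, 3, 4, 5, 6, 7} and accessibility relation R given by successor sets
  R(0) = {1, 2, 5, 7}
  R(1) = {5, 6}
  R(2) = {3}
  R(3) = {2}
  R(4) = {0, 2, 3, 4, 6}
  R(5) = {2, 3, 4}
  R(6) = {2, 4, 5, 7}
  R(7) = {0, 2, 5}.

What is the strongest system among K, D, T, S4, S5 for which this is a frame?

Serial (axiom D): yes — every world has a successor (e.g. 0 R 1).
Reflexive (axiom T): no — 0 is not related to itself.
Transitive (axiom 4): no — 0 R 1 and 1 R 6, but not 0 R 6.
Euclidean (axiom 5): no — 0 R 1 and 0 R 2, but not 1 R 2.
So F validates K, D; T would additionally require R to be reflexive. The strongest is D.

D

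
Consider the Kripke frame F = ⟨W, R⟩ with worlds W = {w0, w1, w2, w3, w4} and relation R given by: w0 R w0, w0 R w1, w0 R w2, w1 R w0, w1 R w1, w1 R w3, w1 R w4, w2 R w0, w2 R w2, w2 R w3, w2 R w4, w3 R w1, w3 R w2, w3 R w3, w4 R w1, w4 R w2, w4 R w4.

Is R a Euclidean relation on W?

Euclidean: no — w0 R w1 and w0 R w2, but not w1 R w2.

No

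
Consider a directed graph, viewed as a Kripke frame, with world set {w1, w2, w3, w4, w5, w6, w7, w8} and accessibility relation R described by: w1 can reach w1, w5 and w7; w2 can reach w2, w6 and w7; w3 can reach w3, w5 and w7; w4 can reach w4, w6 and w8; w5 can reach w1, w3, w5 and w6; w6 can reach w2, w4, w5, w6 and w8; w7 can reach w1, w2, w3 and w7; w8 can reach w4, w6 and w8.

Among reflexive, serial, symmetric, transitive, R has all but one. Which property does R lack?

transitive

Reflexive: yes — every world is R-related to itself.
Serial: yes — every world has a successor (e.g. w1 R w1).
Symmetric: yes — every pair in R has its reverse in R.
Transitive: no — w1 R w5 and w5 R w3, but not w1 R w3.
Only transitive fails.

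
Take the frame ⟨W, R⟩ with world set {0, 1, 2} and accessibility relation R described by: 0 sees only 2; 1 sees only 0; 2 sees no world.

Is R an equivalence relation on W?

No

Reflexive: no — 0 is not related to itself.
Symmetric: no — 0 R 2 but not 2 R 0.
Transitive: no — 1 R 0 and 0 R 2, but not 1 R 2.
So R is not an equivalence relation.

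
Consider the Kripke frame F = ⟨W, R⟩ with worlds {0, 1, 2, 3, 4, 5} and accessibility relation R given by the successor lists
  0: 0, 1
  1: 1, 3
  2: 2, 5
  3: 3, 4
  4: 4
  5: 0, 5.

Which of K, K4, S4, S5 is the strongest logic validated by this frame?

Transitive (axiom 4): no — 0 R 1 and 1 R 3, but not 0 R 3.
Reflexive (axiom T): yes — every world is R-related to itself.
Euclidean (axiom 5): no — 0 R 1 and 0 R 0, but not 1 R 0.
So F validates K; K4 would additionally require R to be transitive. The strongest is K.

K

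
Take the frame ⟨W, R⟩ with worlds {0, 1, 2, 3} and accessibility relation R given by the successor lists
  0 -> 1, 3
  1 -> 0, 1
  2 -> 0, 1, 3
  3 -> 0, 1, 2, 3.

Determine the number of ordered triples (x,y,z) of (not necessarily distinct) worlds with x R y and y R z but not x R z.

5

Enumerating: (0,1,0), (0,3,0), (0,3,2), (1,0,3), (2,3,2).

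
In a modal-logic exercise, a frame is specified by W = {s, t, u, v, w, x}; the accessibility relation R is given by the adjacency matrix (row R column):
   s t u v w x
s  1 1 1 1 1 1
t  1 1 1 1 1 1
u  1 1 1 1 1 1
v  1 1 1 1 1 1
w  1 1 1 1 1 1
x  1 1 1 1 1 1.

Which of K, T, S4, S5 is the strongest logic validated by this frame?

S5

Reflexive (axiom T): yes — every world is R-related to itself.
Transitive (axiom 4): yes — every two-step R-path is closed by a direct edge.
Euclidean (axiom 5): yes — any two successors of a common world are R-related.
So F validates K, T, S4, S5. The strongest is S5.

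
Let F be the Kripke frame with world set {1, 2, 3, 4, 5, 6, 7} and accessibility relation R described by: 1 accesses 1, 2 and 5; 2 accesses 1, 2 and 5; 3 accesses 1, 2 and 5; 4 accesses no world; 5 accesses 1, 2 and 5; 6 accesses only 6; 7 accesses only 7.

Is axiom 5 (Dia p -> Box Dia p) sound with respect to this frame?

By correspondence theory, 5 is valid on a frame iff R is Euclidean.
Euclidean: yes — any two successors of a common world are R-related.

Yes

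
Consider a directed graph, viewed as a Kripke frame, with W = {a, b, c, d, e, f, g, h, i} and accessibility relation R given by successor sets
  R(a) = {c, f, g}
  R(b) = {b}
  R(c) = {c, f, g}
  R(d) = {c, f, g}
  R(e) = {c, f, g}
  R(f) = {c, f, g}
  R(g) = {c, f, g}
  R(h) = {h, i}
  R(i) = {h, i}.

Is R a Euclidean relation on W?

Euclidean: yes — any two successors of a common world are R-related.

Yes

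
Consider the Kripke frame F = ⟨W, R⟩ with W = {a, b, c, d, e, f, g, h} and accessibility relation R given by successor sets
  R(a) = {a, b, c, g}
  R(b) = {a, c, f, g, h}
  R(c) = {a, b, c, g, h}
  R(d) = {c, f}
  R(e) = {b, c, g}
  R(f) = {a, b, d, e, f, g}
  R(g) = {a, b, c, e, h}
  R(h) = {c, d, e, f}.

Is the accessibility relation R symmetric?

No

Symmetric: no — b R h but not h R b.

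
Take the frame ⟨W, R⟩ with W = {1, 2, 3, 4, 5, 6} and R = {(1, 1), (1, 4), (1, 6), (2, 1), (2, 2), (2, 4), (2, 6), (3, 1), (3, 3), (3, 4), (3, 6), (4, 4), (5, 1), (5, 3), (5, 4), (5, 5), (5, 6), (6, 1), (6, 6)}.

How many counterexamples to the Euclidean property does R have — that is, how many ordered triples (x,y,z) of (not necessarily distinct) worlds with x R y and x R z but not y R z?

25

Enumerating: (1,4,1), (1,4,6), (1,6,4), (2,1,2), (2,4,1), (2,4,2), (2,4,6), (2,6,2), (2,6,4), (3,1,3), (3,4,1), (3,4,3), … and 13 more.
Total: 25.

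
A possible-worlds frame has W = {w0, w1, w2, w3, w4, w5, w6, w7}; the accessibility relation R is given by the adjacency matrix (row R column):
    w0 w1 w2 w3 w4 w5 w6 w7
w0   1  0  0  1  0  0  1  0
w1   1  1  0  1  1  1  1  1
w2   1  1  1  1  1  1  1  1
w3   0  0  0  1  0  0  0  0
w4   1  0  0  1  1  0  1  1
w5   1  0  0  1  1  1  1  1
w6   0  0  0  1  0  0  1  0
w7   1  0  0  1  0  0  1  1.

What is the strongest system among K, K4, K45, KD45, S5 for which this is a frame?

K4

Transitive (axiom 4): yes — every two-step R-path is closed by a direct edge.
Euclidean (axiom 5): no — w0 R w3 and w0 R w6, but not w3 R w6.
Serial (axiom D): yes — every world has a successor (e.g. w0 R w0).
Reflexive (axiom T): yes — every world is R-related to itself.
So F validates K, K4; K45 would additionally require R to be Euclidean. The strongest is K4.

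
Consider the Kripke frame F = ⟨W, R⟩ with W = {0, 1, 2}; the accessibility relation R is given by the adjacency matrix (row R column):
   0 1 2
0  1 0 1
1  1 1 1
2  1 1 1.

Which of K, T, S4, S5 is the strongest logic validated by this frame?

Reflexive (axiom T): yes — every world is R-related to itself.
Transitive (axiom 4): no — 0 R 2 and 2 R 1, but not 0 R 1.
Euclidean (axiom 5): no — 2 R 0 and 2 R 1, but not 0 R 1.
So F validates K, T; S4 would additionally require R to be transitive. The strongest is T.

T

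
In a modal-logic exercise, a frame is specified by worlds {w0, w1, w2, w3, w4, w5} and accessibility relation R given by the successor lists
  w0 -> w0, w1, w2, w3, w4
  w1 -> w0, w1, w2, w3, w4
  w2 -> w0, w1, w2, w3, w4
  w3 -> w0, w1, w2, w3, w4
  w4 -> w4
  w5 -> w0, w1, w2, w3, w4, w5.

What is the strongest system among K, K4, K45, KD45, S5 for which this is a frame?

K4

Transitive (axiom 4): yes — every two-step R-path is closed by a direct edge.
Euclidean (axiom 5): no — w0 R w4 and w0 R w1, but not w4 R w1.
Serial (axiom D): yes — every world has a successor (e.g. w0 R w0).
Reflexive (axiom T): yes — every world is R-related to itself.
So F validates K, K4; K45 would additionally require R to be Euclidean. The strongest is K4.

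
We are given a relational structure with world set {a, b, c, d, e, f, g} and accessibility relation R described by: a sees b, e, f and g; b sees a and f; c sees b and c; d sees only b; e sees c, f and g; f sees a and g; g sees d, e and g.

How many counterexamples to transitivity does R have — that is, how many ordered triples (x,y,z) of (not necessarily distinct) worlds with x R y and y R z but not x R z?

24

Enumerating: (a,b,a), (a,e,c), (a,f,a), (a,g,d), (b,a,b), (b,a,e), (b,a,g), (b,f,g), (c,b,a), (c,b,f), (d,b,a), (d,b,f), … and 12 more.
Total: 24.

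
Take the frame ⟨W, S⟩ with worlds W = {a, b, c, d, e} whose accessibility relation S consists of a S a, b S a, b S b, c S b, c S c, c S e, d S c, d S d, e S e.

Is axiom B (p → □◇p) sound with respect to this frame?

No

The schema B characterises exactly the symmetric frames.
Symmetric: no — b S a but not a S b.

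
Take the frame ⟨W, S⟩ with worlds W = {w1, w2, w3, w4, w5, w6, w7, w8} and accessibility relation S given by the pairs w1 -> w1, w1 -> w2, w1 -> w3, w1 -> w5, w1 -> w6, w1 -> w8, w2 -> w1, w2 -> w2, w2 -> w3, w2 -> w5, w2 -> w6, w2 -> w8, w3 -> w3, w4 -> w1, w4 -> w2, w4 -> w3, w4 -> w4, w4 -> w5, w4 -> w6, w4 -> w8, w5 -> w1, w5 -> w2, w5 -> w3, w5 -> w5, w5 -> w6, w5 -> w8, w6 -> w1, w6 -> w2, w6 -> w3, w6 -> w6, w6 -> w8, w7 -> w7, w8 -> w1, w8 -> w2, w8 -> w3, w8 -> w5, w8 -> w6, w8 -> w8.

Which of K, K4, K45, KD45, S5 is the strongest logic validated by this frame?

Transitive (axiom 4): no — w6 S w1 and w1 S w5, but not w6 S w5.
Euclidean (axiom 5): no — w1 S w3 and w1 S w2, but not w3 S w2.
Serial (axiom D): yes — every world has a successor (e.g. w1 S w1).
Reflexive (axiom T): yes — every world is S-related to itself.
So F validates K; K4 would additionally require S to be transitive. The strongest is K.

K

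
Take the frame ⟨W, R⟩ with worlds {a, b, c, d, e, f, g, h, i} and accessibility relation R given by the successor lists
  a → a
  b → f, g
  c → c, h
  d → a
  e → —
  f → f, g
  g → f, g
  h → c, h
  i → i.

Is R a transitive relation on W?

Transitive: yes — every two-step R-path is closed by a direct edge.

Yes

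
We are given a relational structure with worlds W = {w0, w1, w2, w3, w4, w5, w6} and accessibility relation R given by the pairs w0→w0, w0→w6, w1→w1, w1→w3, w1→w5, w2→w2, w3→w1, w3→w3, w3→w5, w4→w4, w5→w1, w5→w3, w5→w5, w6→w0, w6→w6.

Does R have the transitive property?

Yes

Transitive: yes — every two-step R-path is closed by a direct edge.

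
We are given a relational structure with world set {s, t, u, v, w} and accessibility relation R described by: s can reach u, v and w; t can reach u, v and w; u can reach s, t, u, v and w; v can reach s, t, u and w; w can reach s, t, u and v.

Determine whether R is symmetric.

Yes

Symmetric: yes — every pair in R has its reverse in R.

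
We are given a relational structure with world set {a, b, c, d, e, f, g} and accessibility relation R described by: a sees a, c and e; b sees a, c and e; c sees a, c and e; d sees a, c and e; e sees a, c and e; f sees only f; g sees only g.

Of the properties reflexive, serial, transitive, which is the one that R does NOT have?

Reflexive: no — b is not related to itself.
Serial: yes — every world has a successor (e.g. a R a).
Transitive: yes — every two-step R-path is closed by a direct edge.
Only reflexive fails.

reflexive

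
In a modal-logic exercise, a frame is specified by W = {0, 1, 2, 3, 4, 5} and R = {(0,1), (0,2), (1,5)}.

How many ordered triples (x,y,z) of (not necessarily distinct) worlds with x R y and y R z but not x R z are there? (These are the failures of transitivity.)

1

Enumerating: (0,1,5).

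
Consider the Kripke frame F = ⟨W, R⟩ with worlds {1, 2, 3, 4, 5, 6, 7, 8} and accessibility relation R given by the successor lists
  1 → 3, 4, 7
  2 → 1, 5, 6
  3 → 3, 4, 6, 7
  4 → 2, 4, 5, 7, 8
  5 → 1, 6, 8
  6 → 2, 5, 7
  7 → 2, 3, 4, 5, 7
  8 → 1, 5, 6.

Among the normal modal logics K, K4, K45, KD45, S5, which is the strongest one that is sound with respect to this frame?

K

Transitive (axiom 4): no — 1 R 3 and 3 R 6, but not 1 R 6.
Euclidean (axiom 5): no — 1 R 4 and 1 R 3, but not 4 R 3.
Serial (axiom D): yes — every world has a successor (e.g. 1 R 3).
Reflexive (axiom T): no — 1 is not related to itself.
So F validates K; K4 would additionally require R to be transitive. The strongest is K.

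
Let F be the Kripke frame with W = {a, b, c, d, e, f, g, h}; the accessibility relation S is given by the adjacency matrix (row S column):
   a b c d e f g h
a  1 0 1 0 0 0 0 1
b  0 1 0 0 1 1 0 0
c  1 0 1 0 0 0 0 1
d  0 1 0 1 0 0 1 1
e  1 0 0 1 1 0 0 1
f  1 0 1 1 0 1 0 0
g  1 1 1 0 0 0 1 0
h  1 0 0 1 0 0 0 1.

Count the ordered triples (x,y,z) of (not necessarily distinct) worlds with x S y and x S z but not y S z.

34

Enumerating: (a,h,c), (b,e,b), (b,e,f), (b,f,b), (b,f,e), (c,h,c), (d,b,d), (d,b,g), (d,b,h), (d,g,d), (d,g,h), (d,h,b), … and 22 more.
Total: 34.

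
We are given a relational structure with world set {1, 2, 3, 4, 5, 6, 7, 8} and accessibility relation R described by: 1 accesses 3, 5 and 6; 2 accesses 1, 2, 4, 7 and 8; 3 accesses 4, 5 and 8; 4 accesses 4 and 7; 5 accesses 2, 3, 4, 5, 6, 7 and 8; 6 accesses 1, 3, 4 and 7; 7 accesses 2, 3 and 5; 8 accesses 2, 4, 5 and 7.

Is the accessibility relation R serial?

Serial: yes — every world has a successor (e.g. 1 R 3).

Yes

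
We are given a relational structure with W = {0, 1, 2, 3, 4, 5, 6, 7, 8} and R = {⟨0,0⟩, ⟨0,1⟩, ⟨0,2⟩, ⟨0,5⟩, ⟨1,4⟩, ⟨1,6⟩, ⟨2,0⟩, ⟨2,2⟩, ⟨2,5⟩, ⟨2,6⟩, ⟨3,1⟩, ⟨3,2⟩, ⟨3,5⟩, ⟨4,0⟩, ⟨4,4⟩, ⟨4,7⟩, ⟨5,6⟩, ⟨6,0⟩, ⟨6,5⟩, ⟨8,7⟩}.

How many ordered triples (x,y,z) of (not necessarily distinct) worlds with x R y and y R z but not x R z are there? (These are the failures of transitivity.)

Enumerating: (0,1,4), (0,1,6), (0,2,6), (0,5,6), (1,4,0), (1,4,7), (1,6,0), (1,6,5), (2,0,1), (3,1,4), (3,1,6), (3,2,0), … and 10 more.
Total: 22.

22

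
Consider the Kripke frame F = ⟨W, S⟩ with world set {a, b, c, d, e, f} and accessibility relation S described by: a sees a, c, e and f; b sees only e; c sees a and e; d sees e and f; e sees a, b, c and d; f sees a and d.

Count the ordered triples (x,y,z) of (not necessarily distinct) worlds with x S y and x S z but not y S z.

Enumerating: (a,c,c), (a,c,f), (a,e,e), (a,e,f), (a,f,c), (a,f,e), (a,f,f), (b,e,e), (c,e,e), (d,e,e), (d,e,f), (d,f,e), … and 17 more.
Total: 29.

29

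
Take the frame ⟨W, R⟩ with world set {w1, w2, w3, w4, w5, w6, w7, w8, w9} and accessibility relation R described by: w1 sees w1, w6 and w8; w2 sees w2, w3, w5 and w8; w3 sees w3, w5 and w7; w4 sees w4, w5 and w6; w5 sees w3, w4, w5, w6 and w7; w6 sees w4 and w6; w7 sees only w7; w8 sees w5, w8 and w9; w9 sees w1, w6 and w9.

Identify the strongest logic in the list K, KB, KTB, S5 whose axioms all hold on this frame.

K

Symmetric (axiom B): no — w1 R w6 but not w6 R w1.
Reflexive (axiom T): yes — every world is R-related to itself.
Euclidean (axiom 5): no — w1 R w6 and w1 R w8, but not w6 R w8.
So F validates K; KB would additionally require R to be symmetric. The strongest is K.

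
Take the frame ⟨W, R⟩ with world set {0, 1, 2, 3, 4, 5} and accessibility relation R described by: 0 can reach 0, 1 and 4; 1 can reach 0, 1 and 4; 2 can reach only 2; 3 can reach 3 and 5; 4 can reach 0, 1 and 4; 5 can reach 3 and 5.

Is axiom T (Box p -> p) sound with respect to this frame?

The schema T characterises exactly the reflexive frames.
Reflexive: yes — every world is R-related to itself.

Yes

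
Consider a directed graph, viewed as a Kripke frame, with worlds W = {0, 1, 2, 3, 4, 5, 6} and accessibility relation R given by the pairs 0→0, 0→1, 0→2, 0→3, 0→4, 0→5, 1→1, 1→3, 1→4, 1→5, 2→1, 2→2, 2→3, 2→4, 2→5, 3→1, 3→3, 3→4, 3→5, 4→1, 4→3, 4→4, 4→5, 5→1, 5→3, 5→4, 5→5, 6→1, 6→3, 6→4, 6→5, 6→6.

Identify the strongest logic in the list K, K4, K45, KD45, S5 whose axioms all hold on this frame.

Transitive (axiom 4): yes — every two-step R-path is closed by a direct edge.
Euclidean (axiom 5): no — 0 R 1 and 0 R 2, but not 1 R 2.
Serial (axiom D): yes — every world has a successor (e.g. 0 R 0).
Reflexive (axiom T): yes — every world is R-related to itself.
So F validates K, K4; K45 would additionally require R to be Euclidean. The strongest is K4.

K4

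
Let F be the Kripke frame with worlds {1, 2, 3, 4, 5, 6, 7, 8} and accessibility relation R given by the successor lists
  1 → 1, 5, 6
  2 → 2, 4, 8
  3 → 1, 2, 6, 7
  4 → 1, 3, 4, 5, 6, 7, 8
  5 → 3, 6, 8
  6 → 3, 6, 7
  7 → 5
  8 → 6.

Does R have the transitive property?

No

Transitive: no — 1 R 5 and 5 R 3, but not 1 R 3.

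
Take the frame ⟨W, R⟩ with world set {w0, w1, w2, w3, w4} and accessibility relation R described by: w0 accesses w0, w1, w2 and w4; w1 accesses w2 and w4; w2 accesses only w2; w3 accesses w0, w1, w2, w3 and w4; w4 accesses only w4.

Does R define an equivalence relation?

No

Reflexive: no — w1 is not related to itself.
Symmetric: no — w0 R w1 but not w1 R w0.
Transitive: yes — every two-step R-path is closed by a direct edge.
So R is not an equivalence relation.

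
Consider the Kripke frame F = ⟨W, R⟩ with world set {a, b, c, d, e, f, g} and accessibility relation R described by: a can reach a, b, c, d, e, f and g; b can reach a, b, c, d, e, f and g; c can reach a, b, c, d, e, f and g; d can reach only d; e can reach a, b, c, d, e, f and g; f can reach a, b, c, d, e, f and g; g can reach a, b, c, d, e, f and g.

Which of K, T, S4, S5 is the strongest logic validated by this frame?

Reflexive (axiom T): yes — every world is R-related to itself.
Transitive (axiom 4): yes — every two-step R-path is closed by a direct edge.
Euclidean (axiom 5): no — a R d and a R b, but not d R b.
So F validates K, T, S4; S5 would additionally require R to be Euclidean. The strongest is S4.

S4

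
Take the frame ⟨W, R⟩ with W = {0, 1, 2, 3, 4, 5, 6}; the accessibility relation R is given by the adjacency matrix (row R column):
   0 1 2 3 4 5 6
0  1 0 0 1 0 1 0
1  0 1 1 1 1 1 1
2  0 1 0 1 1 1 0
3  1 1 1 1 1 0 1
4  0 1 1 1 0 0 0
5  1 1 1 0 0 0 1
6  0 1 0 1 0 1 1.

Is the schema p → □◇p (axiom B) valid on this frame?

The schema B characterises exactly the symmetric frames.
Symmetric: yes — every pair in R has its reverse in R.

Yes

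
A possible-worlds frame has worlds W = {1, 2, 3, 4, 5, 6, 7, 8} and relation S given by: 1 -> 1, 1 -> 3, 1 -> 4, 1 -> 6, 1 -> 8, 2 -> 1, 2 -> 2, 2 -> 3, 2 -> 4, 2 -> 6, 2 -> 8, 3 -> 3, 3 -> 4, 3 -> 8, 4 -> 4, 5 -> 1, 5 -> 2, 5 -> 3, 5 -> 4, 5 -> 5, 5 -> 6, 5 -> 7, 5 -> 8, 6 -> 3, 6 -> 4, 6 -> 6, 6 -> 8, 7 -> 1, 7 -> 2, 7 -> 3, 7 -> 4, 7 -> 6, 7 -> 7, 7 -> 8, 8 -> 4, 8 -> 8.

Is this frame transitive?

Transitive: yes — every two-step S-path is closed by a direct edge.

Yes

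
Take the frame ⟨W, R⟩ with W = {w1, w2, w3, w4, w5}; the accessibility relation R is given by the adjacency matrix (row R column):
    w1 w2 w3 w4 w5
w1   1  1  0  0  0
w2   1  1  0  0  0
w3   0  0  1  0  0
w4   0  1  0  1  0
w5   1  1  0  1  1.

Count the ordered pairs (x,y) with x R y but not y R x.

4

Enumerating: (w4,w2), (w5,w1), (w5,w2), (w5,w4).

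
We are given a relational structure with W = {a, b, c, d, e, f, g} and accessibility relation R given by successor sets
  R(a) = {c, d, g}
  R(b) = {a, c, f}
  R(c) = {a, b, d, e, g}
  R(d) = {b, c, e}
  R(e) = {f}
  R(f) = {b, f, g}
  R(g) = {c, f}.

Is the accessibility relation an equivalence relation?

No

Reflexive: no — a is not related to itself.
Symmetric: no — a R d but not d R a.
Transitive: no — a R c and c R b, but not a R b.
So R is not an equivalence relation.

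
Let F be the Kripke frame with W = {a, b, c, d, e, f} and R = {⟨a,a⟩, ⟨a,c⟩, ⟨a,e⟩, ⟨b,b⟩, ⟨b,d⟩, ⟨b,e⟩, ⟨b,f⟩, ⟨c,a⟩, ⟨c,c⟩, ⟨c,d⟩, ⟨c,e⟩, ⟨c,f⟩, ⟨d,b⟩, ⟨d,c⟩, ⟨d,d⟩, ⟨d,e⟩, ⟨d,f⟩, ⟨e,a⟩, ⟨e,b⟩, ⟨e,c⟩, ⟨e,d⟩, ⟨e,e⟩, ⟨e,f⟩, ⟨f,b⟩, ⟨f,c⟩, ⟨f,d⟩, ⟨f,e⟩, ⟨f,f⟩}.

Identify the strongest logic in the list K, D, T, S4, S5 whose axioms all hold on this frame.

Serial (axiom D): yes — every world has a successor (e.g. a R a).
Reflexive (axiom T): yes — every world is R-related to itself.
Transitive (axiom 4): no — a R c and c R d, but not a R d.
Euclidean (axiom 5): no — c R a and c R d, but not a R d.
So F validates K, D, T; S4 would additionally require R to be transitive. The strongest is T.

T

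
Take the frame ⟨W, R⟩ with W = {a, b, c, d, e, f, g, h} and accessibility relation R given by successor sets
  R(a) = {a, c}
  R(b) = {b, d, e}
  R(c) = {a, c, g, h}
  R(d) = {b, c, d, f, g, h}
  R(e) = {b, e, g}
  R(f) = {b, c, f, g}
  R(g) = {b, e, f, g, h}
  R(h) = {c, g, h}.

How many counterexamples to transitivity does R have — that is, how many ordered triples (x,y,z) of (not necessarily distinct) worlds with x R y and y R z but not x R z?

Enumerating: (a,c,g), (a,c,h), (b,d,c), (b,d,f), (b,d,g), (b,d,h), (b,e,g), (c,g,b), (c,g,e), (c,g,f), (d,b,e), (d,c,a), … and 17 more.
Total: 29.

29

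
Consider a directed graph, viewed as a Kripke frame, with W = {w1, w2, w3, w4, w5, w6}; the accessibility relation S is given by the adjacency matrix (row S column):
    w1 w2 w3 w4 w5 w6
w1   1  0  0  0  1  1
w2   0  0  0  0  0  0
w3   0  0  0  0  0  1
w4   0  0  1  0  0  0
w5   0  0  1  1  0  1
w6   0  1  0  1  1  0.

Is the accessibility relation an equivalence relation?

Reflexive: no — w2 is not related to itself.
Symmetric: no — w1 S w5 but not w5 S w1.
Transitive: no — w1 S w5 and w5 S w3, but not w1 S w3.
So S is not an equivalence relation.

No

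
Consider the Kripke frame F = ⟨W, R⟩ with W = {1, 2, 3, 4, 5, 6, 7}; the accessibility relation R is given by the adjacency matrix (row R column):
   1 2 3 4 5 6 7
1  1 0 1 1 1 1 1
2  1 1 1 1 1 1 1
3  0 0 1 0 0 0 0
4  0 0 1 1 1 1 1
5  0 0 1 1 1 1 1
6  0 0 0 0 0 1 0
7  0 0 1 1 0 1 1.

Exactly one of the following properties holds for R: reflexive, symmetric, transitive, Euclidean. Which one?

Reflexive: yes — every world is R-related to itself.
Symmetric: no — 1 R 3 but not 3 R 1.
Transitive: no — 7 R 4 and 4 R 5, but not 7 R 5.
Euclidean: no — 1 R 3 and 1 R 4, but not 3 R 4.
Only reflexive holds.

reflexive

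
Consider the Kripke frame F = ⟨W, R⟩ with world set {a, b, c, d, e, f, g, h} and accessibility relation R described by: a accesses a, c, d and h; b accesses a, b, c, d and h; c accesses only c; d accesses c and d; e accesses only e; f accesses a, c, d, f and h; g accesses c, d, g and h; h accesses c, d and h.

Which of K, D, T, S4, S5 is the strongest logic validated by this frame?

Serial (axiom D): yes — every world has a successor (e.g. a R a).
Reflexive (axiom T): yes — every world is R-related to itself.
Transitive (axiom 4): yes — every two-step R-path is closed by a direct edge.
Euclidean (axiom 5): no — a R c and a R d, but not c R d.
So F validates K, D, T, S4; S5 would additionally require R to be Euclidean. The strongest is S4.

S4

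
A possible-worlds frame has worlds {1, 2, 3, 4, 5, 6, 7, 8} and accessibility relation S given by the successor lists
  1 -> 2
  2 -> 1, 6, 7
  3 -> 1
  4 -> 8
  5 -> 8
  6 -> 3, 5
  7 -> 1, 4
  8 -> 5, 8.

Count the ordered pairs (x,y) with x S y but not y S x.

8

Enumerating: (2,6), (2,7), (3,1), (4,8), (6,3), (6,5), (7,1), (7,4).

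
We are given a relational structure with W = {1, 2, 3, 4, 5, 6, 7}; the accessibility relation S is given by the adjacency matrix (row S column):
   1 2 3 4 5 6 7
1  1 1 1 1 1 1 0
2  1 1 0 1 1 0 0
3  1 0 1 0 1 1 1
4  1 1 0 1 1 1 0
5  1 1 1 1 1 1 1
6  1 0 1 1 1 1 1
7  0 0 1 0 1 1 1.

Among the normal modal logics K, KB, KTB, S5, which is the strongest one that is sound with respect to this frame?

KTB

Symmetric (axiom B): yes — every pair in S has its reverse in S.
Reflexive (axiom T): yes — every world is S-related to itself.
Euclidean (axiom 5): no — 1 S 2 and 1 S 3, but not 2 S 3.
So F validates K, KB, KTB; S5 would additionally require S to be Euclidean. The strongest is KTB.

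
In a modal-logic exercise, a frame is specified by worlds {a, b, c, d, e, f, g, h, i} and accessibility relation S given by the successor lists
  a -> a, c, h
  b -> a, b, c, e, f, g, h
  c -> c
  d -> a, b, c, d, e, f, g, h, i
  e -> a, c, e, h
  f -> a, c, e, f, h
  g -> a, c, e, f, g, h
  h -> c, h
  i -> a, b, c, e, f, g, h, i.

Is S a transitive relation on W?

Transitive: yes — every two-step S-path is closed by a direct edge.

Yes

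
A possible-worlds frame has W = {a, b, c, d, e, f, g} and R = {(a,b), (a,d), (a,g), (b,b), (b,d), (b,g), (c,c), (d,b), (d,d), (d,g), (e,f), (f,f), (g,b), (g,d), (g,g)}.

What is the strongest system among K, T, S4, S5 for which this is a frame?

K

Reflexive (axiom T): no — a is not related to itself.
Transitive (axiom 4): yes — every two-step R-path is closed by a direct edge.
Euclidean (axiom 5): yes — any two successors of a common world are R-related.
So F validates K; T would additionally require R to be reflexive. The strongest is K.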